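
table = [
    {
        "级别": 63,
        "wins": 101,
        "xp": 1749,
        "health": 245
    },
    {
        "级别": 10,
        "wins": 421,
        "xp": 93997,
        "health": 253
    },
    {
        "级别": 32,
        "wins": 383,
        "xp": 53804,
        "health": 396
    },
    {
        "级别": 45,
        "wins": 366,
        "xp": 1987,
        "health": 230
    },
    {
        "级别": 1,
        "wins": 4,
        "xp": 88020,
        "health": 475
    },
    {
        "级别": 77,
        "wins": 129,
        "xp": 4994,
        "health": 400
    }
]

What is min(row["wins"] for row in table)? 4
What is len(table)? 6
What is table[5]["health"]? 400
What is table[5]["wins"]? 129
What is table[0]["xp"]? 1749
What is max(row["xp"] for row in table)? 93997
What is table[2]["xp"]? 53804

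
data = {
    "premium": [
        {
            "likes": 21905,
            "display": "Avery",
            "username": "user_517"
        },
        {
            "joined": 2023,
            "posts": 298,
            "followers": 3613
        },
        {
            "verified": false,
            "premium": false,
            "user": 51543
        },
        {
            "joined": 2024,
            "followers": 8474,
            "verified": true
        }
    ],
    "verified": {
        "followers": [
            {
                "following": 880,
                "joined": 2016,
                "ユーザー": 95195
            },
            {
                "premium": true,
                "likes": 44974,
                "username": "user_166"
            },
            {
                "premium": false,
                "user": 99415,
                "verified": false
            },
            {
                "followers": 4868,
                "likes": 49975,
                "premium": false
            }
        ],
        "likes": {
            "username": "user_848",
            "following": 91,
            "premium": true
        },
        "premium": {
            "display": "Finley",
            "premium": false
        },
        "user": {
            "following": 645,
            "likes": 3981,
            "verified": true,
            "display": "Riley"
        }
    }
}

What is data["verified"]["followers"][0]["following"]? 880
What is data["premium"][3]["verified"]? True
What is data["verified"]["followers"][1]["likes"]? 44974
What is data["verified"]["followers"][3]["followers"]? 4868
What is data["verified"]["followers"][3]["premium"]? False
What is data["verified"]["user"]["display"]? "Riley"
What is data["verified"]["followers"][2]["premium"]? False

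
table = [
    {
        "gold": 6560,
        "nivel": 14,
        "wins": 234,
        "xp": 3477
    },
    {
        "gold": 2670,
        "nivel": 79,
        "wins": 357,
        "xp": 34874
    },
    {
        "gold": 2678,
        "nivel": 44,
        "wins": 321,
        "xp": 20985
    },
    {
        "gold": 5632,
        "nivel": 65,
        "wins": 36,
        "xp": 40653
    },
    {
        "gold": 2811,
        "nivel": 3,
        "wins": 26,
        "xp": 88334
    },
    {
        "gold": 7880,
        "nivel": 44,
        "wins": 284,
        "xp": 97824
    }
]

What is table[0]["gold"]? 6560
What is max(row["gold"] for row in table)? 7880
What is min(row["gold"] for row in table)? 2670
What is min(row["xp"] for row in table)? 3477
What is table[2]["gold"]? 2678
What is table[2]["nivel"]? 44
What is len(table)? 6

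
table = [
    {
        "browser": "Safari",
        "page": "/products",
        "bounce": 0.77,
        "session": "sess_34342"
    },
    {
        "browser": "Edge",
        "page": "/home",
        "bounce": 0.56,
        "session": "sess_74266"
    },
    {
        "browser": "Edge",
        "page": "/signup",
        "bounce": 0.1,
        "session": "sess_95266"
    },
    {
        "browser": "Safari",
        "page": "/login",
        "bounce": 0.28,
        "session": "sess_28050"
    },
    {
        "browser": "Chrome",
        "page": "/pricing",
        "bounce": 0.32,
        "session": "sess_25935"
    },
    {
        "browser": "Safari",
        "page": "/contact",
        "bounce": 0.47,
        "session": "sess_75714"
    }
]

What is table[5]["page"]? "/contact"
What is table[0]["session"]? "sess_34342"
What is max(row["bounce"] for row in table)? 0.77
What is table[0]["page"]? "/products"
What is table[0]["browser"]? "Safari"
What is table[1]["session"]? "sess_74266"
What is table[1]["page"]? "/home"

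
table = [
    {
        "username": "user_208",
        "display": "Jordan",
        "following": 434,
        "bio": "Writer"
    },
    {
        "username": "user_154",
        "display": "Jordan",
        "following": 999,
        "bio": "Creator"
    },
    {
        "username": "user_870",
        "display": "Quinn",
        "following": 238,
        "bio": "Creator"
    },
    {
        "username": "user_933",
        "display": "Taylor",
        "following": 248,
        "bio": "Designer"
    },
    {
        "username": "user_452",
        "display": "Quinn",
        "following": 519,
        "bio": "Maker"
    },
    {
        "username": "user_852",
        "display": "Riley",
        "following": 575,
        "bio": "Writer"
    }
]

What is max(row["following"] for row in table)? 999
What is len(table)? 6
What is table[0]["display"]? "Jordan"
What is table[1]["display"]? "Jordan"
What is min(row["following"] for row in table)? 238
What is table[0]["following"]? 434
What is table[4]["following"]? 519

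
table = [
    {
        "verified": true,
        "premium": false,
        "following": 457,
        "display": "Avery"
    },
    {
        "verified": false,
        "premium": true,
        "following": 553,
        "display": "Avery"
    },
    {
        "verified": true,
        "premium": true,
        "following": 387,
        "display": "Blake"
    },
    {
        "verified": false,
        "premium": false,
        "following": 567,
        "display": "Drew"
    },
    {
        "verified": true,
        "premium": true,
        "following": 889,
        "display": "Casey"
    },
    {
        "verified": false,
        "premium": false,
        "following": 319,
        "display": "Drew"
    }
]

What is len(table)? 6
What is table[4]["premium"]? True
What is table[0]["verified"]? True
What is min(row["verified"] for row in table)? False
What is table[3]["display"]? "Drew"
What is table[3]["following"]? 567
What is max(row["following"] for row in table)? 889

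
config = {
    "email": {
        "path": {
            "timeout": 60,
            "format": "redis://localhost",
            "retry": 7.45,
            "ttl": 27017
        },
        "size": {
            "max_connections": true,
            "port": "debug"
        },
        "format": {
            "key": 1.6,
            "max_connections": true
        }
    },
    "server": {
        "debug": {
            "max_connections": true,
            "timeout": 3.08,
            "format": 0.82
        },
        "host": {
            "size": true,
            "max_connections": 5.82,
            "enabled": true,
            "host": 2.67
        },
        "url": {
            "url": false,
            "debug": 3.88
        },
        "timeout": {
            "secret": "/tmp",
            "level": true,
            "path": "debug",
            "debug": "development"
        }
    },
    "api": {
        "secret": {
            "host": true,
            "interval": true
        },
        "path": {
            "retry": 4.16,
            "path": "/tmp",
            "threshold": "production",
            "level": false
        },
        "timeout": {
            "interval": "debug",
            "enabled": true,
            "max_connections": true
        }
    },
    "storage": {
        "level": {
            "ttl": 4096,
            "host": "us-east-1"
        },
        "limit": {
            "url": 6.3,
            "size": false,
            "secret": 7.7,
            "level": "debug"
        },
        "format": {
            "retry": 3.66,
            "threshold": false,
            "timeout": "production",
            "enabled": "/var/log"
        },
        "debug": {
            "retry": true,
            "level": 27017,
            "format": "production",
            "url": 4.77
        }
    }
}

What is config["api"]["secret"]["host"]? True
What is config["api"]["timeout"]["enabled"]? True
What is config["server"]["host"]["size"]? True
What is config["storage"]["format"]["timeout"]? "production"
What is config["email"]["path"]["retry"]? 7.45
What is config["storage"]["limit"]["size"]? False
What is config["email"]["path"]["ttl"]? 27017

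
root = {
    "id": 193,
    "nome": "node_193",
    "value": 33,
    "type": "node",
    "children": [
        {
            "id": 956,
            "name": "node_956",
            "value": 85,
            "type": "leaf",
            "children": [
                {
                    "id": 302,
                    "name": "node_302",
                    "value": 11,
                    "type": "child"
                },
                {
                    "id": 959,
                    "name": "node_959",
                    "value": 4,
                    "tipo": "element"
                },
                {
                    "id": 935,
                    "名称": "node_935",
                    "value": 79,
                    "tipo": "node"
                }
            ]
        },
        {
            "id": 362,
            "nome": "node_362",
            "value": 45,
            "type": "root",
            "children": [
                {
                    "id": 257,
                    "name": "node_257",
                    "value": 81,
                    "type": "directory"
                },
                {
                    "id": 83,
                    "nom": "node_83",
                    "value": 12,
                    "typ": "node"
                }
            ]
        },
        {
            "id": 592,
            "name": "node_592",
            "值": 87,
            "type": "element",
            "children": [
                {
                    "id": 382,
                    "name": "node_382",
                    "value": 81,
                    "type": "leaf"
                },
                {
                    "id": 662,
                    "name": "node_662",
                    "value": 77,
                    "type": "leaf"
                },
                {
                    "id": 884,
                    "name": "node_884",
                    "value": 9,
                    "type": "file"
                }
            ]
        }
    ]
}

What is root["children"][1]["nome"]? "node_362"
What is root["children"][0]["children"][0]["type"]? "child"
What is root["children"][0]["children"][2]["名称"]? "node_935"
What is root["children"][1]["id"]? 362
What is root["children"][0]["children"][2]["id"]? 935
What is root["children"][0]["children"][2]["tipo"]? "node"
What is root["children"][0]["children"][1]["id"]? 959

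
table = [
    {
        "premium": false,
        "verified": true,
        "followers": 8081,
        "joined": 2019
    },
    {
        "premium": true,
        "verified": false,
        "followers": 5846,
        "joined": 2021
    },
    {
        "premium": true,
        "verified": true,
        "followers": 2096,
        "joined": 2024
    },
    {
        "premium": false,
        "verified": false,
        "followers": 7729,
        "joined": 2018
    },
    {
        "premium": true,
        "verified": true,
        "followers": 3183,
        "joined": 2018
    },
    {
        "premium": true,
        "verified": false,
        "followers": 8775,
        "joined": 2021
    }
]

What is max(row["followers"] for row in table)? 8775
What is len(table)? 6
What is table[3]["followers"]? 7729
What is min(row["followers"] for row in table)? 2096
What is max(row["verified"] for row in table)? True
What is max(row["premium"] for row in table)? True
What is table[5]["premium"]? True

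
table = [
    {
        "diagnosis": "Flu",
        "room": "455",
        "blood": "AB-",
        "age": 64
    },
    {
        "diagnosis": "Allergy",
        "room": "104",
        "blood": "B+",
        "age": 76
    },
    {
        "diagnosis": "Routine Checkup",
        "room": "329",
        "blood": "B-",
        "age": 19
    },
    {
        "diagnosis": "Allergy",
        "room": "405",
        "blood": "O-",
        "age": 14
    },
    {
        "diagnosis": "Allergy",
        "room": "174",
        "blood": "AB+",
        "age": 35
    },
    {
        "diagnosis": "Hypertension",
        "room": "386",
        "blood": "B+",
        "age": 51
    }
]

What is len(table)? 6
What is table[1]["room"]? "104"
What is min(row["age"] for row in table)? 14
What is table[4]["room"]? "174"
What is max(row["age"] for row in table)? 76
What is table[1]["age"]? 76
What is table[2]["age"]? 19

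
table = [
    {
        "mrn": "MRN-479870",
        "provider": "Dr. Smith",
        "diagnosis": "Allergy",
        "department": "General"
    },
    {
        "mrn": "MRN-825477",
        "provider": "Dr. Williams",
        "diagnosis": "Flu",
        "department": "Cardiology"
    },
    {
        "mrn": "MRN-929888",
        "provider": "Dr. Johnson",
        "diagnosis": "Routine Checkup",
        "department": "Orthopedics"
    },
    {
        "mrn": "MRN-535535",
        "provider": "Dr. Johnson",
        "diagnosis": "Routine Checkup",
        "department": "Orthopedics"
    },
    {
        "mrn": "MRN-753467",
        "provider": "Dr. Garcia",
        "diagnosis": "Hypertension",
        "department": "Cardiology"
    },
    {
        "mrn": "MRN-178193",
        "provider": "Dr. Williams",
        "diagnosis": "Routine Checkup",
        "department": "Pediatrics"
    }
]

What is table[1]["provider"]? "Dr. Williams"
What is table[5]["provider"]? "Dr. Williams"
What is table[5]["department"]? "Pediatrics"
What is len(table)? 6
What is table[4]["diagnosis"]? "Hypertension"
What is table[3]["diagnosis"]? "Routine Checkup"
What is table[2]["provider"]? "Dr. Johnson"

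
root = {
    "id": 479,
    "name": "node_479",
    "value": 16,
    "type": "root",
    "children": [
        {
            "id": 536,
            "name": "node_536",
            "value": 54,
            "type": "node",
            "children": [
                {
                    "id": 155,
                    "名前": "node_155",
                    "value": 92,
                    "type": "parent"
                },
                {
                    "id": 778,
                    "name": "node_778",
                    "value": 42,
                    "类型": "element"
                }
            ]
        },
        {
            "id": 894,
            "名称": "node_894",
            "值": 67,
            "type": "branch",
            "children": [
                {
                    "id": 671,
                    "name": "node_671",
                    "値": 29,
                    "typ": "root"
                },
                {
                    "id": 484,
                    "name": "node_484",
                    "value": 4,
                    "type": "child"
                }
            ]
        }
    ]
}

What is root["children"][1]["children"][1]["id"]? 484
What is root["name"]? "node_479"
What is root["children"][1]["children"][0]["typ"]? "root"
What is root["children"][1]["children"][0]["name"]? "node_671"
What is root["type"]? "root"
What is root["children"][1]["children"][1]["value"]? 4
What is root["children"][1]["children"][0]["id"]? 671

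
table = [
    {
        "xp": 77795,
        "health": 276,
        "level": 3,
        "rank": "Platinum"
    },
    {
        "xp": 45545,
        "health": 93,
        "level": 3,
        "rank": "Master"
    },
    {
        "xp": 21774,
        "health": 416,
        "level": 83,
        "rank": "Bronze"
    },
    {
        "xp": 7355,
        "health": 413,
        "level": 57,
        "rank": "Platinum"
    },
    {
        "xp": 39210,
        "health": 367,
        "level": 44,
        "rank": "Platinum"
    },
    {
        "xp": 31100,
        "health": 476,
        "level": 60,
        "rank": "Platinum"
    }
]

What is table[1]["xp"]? 45545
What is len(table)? 6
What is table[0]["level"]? 3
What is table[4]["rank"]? "Platinum"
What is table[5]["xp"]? 31100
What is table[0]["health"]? 276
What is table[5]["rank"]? "Platinum"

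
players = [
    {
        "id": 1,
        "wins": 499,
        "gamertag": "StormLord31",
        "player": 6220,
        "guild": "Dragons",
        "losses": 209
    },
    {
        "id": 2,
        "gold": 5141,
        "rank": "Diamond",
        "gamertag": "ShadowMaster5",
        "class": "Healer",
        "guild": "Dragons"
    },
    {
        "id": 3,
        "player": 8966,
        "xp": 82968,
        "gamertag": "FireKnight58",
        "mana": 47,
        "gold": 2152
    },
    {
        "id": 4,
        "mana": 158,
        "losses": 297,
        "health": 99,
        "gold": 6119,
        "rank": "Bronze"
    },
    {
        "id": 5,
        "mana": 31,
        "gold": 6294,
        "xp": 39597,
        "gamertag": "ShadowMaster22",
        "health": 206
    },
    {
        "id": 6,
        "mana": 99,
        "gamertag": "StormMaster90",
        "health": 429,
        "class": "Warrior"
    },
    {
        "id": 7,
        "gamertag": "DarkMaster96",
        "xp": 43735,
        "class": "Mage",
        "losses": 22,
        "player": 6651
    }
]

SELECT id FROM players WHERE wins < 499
[]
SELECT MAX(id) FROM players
7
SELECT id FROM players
[1, 2, 3, 4, 5, 6, 7]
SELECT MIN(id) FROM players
1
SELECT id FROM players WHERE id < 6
[1, 2, 3, 4, 5]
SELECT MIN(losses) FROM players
22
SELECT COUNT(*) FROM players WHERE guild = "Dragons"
2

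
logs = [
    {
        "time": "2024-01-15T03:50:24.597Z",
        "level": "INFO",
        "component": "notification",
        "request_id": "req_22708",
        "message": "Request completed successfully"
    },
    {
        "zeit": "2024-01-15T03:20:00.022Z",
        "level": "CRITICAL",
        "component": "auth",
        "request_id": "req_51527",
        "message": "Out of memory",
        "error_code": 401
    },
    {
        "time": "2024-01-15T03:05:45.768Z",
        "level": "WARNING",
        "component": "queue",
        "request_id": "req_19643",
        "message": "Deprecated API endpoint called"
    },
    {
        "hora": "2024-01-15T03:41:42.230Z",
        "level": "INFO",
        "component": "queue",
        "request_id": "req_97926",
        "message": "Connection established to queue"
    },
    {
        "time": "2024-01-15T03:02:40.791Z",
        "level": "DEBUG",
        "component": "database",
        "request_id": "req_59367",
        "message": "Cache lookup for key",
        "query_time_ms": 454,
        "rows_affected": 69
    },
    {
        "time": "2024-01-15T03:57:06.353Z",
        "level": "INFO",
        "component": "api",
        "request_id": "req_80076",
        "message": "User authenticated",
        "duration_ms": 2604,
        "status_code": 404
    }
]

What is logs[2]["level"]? "WARNING"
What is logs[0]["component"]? "notification"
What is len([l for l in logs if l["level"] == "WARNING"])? 1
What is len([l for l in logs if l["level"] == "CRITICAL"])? 1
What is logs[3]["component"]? "queue"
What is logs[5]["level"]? "INFO"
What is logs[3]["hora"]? "2024-01-15T03:41:42.230Z"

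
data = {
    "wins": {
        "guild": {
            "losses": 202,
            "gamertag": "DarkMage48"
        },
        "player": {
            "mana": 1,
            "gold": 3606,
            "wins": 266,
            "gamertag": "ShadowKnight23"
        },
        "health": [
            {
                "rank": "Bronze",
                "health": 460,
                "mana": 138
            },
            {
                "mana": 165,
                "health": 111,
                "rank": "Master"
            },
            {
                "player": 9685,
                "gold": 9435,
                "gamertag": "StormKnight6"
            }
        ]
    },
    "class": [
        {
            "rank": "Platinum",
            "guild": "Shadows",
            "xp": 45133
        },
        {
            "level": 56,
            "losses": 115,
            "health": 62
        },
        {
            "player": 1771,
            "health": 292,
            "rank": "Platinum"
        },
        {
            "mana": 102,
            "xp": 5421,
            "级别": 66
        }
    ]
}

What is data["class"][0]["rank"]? "Platinum"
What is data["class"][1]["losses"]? 115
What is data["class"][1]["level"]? 56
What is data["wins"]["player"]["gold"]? 3606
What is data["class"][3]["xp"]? 5421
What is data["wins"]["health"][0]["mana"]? 138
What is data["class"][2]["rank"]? "Platinum"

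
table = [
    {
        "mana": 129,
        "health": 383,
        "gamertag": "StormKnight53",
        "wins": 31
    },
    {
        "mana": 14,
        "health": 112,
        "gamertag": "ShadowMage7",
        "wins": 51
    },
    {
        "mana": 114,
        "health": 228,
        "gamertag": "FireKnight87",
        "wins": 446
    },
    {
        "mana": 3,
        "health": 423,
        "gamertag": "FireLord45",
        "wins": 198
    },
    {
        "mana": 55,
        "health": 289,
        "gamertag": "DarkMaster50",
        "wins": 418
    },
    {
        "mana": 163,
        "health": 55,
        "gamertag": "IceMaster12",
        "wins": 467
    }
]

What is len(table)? 6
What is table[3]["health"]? 423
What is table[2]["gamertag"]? "FireKnight87"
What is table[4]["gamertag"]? "DarkMaster50"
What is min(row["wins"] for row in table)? 31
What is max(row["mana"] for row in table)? 163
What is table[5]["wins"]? 467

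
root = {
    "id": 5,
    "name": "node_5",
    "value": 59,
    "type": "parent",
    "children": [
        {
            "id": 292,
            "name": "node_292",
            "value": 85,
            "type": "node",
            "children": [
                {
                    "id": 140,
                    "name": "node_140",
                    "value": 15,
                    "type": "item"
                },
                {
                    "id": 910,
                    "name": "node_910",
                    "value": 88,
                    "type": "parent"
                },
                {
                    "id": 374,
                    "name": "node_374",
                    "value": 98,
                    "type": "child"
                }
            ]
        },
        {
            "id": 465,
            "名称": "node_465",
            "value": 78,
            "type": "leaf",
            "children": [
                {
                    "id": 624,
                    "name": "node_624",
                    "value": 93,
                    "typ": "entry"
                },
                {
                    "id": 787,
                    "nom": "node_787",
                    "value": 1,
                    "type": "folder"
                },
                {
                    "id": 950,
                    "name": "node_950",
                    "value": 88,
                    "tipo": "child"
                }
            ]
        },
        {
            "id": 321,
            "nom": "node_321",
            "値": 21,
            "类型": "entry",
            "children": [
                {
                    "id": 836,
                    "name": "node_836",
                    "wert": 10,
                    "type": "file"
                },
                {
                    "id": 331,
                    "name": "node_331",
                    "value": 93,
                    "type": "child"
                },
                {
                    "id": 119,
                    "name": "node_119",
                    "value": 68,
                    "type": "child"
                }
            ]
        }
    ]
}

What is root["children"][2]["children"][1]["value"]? 93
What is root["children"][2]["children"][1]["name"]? "node_331"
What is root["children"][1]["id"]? 465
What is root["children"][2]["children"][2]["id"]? 119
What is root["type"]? "parent"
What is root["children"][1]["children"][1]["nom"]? "node_787"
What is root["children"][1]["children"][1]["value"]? 1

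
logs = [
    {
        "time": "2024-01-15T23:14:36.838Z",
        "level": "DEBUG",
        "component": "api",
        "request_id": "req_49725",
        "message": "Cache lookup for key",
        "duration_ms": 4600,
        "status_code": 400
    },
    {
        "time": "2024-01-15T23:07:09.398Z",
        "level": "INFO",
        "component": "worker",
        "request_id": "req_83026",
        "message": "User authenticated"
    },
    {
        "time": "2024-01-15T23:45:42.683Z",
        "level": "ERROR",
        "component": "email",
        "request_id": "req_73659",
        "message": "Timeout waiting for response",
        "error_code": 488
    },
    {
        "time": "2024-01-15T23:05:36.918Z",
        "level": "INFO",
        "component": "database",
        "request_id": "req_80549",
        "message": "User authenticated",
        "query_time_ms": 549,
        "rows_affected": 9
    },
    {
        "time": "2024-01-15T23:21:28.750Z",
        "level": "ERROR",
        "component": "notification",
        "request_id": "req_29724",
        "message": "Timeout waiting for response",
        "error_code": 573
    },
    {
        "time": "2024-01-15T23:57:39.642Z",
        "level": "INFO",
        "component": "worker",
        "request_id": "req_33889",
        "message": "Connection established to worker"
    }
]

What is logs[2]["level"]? "ERROR"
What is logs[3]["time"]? "2024-01-15T23:05:36.918Z"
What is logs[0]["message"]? "Cache lookup for key"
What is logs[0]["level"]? "DEBUG"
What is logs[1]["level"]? "INFO"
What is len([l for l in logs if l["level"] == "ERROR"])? 2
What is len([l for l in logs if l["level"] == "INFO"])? 3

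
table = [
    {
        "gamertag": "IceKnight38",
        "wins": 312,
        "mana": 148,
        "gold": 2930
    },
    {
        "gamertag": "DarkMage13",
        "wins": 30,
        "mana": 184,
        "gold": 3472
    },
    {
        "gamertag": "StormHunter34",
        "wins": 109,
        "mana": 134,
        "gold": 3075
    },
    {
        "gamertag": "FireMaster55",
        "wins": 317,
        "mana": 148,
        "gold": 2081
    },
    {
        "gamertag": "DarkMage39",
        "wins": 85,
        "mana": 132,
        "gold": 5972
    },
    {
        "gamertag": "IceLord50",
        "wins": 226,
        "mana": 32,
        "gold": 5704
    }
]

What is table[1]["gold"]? 3472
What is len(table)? 6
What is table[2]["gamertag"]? "StormHunter34"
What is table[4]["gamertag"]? "DarkMage39"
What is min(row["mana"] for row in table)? 32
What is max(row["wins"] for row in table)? 317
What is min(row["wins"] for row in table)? 30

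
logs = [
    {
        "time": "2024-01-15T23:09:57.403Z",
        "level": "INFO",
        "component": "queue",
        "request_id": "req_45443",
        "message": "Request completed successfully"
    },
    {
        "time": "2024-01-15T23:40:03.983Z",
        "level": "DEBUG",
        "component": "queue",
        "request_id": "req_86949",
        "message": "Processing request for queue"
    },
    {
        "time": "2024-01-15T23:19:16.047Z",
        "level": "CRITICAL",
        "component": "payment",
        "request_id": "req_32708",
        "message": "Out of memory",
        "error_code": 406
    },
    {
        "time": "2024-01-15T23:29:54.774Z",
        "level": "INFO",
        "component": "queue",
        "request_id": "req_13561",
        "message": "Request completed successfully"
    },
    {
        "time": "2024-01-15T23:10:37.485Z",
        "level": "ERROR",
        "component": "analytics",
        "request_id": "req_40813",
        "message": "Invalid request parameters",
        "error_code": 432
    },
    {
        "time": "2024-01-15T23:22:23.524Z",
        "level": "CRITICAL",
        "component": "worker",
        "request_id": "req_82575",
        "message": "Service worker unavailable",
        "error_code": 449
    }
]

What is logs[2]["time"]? "2024-01-15T23:19:16.047Z"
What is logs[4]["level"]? "ERROR"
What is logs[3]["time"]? "2024-01-15T23:29:54.774Z"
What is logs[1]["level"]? "DEBUG"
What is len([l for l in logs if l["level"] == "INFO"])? 2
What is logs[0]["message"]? "Request completed successfully"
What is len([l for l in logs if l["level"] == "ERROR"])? 1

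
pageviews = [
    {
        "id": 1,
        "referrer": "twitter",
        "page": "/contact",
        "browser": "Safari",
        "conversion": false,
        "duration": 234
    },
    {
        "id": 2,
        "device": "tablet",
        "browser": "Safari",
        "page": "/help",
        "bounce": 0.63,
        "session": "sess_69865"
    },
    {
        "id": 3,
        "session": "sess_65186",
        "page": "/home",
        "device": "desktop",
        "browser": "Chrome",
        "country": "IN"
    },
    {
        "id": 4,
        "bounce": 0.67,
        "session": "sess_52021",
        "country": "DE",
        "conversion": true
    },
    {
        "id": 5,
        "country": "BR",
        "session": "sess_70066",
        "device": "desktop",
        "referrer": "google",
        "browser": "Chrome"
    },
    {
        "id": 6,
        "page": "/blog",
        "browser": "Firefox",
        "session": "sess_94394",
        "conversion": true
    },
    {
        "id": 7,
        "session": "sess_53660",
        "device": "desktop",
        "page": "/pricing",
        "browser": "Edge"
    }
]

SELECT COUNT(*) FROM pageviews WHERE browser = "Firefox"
1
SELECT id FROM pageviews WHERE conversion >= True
[4, 6]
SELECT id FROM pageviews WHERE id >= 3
[3, 4, 5, 6, 7]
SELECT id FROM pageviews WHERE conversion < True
[1]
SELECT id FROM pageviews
[1, 2, 3, 4, 5, 6, 7]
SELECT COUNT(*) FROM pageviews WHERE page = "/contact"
1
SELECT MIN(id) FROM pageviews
1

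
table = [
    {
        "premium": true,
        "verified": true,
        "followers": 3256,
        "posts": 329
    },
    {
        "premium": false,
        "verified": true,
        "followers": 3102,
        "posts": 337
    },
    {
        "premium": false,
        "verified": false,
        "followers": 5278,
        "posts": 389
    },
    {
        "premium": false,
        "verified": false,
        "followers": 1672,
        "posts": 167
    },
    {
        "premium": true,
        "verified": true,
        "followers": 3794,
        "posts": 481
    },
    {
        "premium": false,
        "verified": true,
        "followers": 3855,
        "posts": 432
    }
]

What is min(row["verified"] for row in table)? False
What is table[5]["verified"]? True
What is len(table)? 6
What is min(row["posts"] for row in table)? 167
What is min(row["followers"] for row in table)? 1672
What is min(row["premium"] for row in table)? False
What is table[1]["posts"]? 337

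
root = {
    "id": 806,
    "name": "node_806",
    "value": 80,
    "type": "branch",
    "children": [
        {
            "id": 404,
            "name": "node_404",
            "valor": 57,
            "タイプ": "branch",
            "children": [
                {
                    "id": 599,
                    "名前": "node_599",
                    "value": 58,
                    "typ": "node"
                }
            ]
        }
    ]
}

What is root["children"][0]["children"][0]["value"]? 58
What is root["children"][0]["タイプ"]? "branch"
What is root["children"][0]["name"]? "node_404"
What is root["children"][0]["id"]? 404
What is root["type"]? "branch"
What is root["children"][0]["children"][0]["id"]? 599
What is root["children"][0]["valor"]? 57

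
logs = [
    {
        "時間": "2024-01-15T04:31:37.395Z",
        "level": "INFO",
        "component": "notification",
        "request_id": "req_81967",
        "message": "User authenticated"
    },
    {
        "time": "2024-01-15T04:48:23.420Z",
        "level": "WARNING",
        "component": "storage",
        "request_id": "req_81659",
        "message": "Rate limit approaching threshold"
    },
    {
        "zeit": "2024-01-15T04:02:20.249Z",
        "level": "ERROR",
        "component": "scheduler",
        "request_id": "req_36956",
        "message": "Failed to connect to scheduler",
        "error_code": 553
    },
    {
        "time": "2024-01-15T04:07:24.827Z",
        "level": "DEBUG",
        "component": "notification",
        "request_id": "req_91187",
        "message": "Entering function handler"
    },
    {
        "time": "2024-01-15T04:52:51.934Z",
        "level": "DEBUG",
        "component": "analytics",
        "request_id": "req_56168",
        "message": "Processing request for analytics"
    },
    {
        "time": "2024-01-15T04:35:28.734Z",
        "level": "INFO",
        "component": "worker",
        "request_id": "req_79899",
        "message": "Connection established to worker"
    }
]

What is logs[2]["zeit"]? "2024-01-15T04:02:20.249Z"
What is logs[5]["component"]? "worker"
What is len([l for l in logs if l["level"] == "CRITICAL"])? 0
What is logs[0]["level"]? "INFO"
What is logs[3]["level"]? "DEBUG"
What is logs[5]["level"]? "INFO"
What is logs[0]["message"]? "User authenticated"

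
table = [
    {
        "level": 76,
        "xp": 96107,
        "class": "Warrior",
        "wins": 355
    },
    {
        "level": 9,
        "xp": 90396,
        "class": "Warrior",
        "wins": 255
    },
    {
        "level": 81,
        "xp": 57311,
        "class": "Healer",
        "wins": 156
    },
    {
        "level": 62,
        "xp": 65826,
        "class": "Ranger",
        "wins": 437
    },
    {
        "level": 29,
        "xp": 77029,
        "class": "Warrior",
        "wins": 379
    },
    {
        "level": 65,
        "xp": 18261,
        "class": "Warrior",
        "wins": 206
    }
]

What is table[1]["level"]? 9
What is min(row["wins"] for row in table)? 156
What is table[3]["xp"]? 65826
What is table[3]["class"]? "Ranger"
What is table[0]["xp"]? 96107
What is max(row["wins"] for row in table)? 437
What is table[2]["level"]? 81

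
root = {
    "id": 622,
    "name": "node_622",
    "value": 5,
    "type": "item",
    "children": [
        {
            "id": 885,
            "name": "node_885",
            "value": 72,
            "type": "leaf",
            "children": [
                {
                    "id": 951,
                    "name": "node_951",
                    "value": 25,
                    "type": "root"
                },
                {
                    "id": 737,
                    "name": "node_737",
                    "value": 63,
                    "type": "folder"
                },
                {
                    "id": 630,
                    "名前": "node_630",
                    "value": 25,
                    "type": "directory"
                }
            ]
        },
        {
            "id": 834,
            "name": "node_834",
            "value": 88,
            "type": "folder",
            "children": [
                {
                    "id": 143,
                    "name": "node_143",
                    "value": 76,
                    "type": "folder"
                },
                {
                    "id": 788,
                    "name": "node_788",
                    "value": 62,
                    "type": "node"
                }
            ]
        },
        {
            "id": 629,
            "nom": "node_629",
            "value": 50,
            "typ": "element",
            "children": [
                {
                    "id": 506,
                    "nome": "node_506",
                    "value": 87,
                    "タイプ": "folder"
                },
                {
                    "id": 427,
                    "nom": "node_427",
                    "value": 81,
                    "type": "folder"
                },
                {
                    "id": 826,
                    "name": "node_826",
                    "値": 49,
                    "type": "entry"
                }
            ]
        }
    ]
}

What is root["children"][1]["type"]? "folder"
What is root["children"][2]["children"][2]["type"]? "entry"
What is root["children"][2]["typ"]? "element"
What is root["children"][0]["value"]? 72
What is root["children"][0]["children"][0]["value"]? 25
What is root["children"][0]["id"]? 885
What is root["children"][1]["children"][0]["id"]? 143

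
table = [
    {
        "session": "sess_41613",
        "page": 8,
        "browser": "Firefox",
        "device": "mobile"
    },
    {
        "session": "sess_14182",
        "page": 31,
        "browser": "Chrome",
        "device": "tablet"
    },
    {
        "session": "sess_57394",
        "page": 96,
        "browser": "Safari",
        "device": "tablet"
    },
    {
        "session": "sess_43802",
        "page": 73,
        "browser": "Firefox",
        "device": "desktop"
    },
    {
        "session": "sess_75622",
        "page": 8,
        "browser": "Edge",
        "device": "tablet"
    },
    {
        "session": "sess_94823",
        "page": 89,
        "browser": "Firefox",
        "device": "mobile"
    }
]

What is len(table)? 6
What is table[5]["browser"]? "Firefox"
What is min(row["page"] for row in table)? 8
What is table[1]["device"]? "tablet"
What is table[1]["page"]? 31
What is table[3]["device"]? "desktop"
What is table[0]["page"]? 8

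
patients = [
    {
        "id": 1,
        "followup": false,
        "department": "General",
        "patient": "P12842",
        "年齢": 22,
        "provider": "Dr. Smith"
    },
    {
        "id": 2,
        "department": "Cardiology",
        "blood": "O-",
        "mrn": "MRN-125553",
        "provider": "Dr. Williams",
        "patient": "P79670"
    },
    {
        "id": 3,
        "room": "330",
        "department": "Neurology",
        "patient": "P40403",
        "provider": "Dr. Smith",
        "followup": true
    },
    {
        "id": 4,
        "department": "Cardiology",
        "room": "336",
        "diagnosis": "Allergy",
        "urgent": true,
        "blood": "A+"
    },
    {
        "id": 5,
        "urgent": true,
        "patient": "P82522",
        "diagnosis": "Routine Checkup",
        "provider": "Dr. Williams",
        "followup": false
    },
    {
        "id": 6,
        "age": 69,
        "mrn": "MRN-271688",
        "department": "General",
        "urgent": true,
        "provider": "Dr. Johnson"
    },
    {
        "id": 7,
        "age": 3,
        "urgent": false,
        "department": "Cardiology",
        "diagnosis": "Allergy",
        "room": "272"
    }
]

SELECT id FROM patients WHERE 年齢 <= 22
[1]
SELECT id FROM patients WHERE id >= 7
[7]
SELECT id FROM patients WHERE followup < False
[]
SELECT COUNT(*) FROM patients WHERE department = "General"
2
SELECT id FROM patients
[1, 2, 3, 4, 5, 6, 7]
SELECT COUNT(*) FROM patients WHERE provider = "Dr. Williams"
2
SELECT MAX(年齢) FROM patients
22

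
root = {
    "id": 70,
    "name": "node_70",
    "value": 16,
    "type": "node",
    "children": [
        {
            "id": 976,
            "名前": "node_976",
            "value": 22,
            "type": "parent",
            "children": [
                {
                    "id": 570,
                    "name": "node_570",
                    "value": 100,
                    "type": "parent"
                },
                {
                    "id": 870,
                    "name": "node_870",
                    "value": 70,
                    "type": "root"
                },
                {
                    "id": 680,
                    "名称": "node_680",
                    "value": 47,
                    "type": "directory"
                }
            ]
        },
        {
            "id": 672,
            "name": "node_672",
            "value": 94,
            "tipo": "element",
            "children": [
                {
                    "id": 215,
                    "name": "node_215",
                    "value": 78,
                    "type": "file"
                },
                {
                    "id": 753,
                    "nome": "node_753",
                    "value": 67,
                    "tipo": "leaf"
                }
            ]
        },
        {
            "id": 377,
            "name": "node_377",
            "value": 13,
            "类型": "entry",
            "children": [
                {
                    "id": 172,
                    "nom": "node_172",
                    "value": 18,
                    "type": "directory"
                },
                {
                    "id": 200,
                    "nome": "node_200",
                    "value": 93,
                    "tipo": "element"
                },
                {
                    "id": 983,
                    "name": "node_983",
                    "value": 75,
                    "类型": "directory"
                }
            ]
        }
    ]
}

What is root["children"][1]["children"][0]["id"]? 215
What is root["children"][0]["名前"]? "node_976"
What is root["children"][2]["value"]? 13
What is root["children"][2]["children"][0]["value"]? 18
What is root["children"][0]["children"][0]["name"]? "node_570"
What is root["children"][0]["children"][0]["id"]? 570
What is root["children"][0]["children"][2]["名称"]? "node_680"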